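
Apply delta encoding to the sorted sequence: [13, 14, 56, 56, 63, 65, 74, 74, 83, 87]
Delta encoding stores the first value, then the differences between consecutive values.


First value: 13
Deltas:
  14 - 13 = 1
  56 - 14 = 42
  56 - 56 = 0
  63 - 56 = 7
  65 - 63 = 2
  74 - 65 = 9
  74 - 74 = 0
  83 - 74 = 9
  87 - 83 = 4


Delta encoded: [13, 1, 42, 0, 7, 2, 9, 0, 9, 4]


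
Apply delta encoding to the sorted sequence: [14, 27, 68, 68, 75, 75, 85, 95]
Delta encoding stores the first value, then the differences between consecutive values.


First value: 14
Deltas:
  27 - 14 = 13
  68 - 27 = 41
  68 - 68 = 0
  75 - 68 = 7
  75 - 75 = 0
  85 - 75 = 10
  95 - 85 = 10


Delta encoded: [14, 13, 41, 0, 7, 0, 10, 10]


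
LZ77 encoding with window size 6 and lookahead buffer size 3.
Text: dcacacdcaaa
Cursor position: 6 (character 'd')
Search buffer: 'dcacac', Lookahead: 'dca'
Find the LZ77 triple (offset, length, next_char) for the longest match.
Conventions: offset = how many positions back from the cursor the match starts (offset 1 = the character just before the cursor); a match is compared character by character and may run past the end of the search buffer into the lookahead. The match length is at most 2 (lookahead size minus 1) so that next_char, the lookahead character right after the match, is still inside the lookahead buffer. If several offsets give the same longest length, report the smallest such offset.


Try each offset into the search buffer:
  offset=1 (pos 5, char 'c'): match length 0
  offset=2 (pos 4, char 'a'): match length 0
  offset=3 (pos 3, char 'c'): match length 0
  offset=4 (pos 2, char 'a'): match length 0
  offset=5 (pos 1, char 'c'): match length 0
  offset=6 (pos 0, char 'd'): match length 2
Longest match has length 2 at offset 6.
next_char = character at position 6 + 2 = 8 -> 'a'

Best match: offset=6, length=2 (matching 'dc' starting at position 0)
LZ77 triple: (6, 2, 'a')


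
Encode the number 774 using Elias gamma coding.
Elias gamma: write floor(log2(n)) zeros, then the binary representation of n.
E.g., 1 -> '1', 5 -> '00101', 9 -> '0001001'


num_bits = floor(log2(774)) + 1 = 10
leading_zeros = num_bits - 1 = 9
binary(774) = 1100000110

Elias gamma(774) = '000000000' + '1100000110' = 0000000001100000110 (19 bits)


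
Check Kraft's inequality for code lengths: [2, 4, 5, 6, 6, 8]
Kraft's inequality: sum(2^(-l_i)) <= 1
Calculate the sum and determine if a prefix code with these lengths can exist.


Sum = 2^(-2) + 2^(-4) + 2^(-5) + 2^(-6) + 2^(-6) + 2^(-8)
    = 0.25 + 0.0625 + 0.03125 + 0.015625 + 0.015625 + 0.00390625
    = 97/256 = 0.37890625
Since 0.37890625 <= 1, Kraft's inequality IS satisfied.
A prefix code with these lengths CAN exist.

Kraft sum = 0.37890625. Satisfied.


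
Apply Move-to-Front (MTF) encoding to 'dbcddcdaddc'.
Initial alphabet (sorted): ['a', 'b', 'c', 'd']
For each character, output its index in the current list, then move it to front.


MTF encoding:
'd': index 3 in ['a', 'b', 'c', 'd'] -> ['d', 'a', 'b', 'c']
'b': index 2 in ['d', 'a', 'b', 'c'] -> ['b', 'd', 'a', 'c']
'c': index 3 in ['b', 'd', 'a', 'c'] -> ['c', 'b', 'd', 'a']
'd': index 2 in ['c', 'b', 'd', 'a'] -> ['d', 'c', 'b', 'a']
'd': index 0 in ['d', 'c', 'b', 'a'] -> ['d', 'c', 'b', 'a']
'c': index 1 in ['d', 'c', 'b', 'a'] -> ['c', 'd', 'b', 'a']
'd': index 1 in ['c', 'd', 'b', 'a'] -> ['d', 'c', 'b', 'a']
'a': index 3 in ['d', 'c', 'b', 'a'] -> ['a', 'd', 'c', 'b']
'd': index 1 in ['a', 'd', 'c', 'b'] -> ['d', 'a', 'c', 'b']
'd': index 0 in ['d', 'a', 'c', 'b'] -> ['d', 'a', 'c', 'b']
'c': index 2 in ['d', 'a', 'c', 'b'] -> ['c', 'd', 'a', 'b']


Output: [3, 2, 3, 2, 0, 1, 1, 3, 1, 0, 2]


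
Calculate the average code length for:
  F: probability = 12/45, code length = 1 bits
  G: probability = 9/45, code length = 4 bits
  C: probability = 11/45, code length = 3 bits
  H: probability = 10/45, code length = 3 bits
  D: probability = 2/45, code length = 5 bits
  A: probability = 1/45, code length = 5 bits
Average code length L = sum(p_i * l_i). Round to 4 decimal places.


Weighted contributions p_i * l_i:
  F: (12/45) * 1 = 12/45
  G: (9/45) * 4 = 36/45
  C: (11/45) * 3 = 33/45
  H: (10/45) * 3 = 30/45
  D: (2/45) * 5 = 10/45
  A: (1/45) * 5 = 5/45
Sum = (12 + 36 + 33 + 30 + 10 + 5)/45 = 126/45

L = 126/45 = 2.8000 bits/symbol


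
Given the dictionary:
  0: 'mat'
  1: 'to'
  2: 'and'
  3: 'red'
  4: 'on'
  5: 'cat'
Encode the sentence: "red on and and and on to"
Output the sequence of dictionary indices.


Look up each word in the dictionary:
  'red' -> 3
  'on' -> 4
  'and' -> 2
  'and' -> 2
  'and' -> 2
  'on' -> 4
  'to' -> 1

Encoded: [3, 4, 2, 2, 2, 4, 1]


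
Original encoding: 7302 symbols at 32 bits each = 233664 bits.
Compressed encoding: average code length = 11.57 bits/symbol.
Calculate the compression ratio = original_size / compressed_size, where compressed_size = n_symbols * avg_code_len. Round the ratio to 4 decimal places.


original_size = n_symbols * orig_bits = 7302 * 32 = 233664 bits
compressed_size = n_symbols * avg_code_len = 7302 * 11.57 = 84484.14 bits
ratio = original_size / compressed_size = 233664 / 84484.14 = 2.7658

Compression ratio = 2.7658


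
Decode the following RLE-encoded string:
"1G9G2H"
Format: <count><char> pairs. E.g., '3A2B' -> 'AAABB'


Expanding each <count><char> pair:
  1G -> 'G'
  9G -> 'GGGGGGGGG'
  2H -> 'HH'

Decoded = GGGGGGGGGGHH


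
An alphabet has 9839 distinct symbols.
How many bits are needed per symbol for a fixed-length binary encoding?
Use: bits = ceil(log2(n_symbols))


log2(9839) = 13.2643
Bracket: 2^13 = 8192 < 9839 <= 2^14 = 16384
So ceil(log2(9839)) = 14

bits = ceil(log2(9839)) = ceil(13.2643) = 14 bits


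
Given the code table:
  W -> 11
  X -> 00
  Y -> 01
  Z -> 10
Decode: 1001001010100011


Decoding:
10 -> Z
01 -> Y
00 -> X
10 -> Z
10 -> Z
10 -> Z
00 -> X
11 -> W


Result: ZYXZZZXW


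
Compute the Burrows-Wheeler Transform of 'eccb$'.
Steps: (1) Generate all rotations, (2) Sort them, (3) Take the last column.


Rotations (sorted):
  0: $eccb -> last char: b
  1: b$ecc -> last char: c
  2: cb$ec -> last char: c
  3: ccb$e -> last char: e
  4: eccb$ -> last char: $


BWT = bcce$


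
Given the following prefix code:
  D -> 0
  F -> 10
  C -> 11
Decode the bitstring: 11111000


Decoding step by step:
Bits 11 -> C
Bits 11 -> C
Bits 10 -> F
Bits 0 -> D
Bits 0 -> D


Decoded message: CCFDD


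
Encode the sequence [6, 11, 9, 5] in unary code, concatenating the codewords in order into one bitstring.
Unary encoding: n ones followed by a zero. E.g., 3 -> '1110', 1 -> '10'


Encode each number as n ones followed by a terminating 0:
  6 -> 1111110 (7 bits)
  11 -> 111111111110 (12 bits)
  9 -> 1111111110 (10 bits)
  5 -> 111110 (6 bits)
Total length = 7 + 12 + 10 + 6 = 35 bits.

Unary([6, 11, 9, 5]) = 11111101111111111101111111110111110 (35 bits)


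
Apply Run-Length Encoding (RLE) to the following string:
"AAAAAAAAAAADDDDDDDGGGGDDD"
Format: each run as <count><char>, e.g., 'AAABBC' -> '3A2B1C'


Scanning runs left to right:
  i=0: run of 'A' x 11 -> '11A'
  i=11: run of 'D' x 7 -> '7D'
  i=18: run of 'G' x 4 -> '4G'
  i=22: run of 'D' x 3 -> '3D'

RLE = 11A7D4G3D


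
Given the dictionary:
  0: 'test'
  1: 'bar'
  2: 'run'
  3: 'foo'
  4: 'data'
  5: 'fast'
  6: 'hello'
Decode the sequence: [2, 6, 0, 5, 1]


Look up each index in the dictionary:
  2 -> 'run'
  6 -> 'hello'
  0 -> 'test'
  5 -> 'fast'
  1 -> 'bar'

Decoded: "run hello test fast bar"


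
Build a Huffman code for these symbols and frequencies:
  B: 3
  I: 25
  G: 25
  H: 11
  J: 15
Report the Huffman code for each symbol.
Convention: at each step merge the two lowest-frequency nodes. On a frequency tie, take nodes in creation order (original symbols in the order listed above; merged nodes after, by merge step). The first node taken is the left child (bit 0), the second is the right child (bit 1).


Huffman tree construction:
Step 1: Merge B(3) + H(11) = 14
Step 2: Merge (B+H)(14) + J(15) = 29
Step 3: Merge I(25) + G(25) = 50
Step 4: Merge ((B+H)+J)(29) + (I+G)(50) = 79
Read each symbol's code off the tree from the root (left child = 0, right child = 1).

Codes:
  B: 000 (length 3)
  I: 10 (length 2)
  G: 11 (length 2)
  H: 001 (length 3)
  J: 01 (length 2)
Average code length: 172/79 = 2.1772 bits/symbol


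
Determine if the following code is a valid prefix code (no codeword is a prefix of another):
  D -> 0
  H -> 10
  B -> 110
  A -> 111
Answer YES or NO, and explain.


Checking each pair (does one codeword prefix another?):
  D='0' vs H='10': no prefix
  D='0' vs B='110': no prefix
  D='0' vs A='111': no prefix
  H='10' vs D='0': no prefix
  H='10' vs B='110': no prefix
  H='10' vs A='111': no prefix
  B='110' vs D='0': no prefix
  B='110' vs H='10': no prefix
  B='110' vs A='111': no prefix
  A='111' vs D='0': no prefix
  A='111' vs H='10': no prefix
  A='111' vs B='110': no prefix
No violation found over all pairs.

YES -- this is a valid prefix code. No codeword is a prefix of any other codeword.


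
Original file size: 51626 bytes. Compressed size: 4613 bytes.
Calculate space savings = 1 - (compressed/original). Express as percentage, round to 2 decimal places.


ratio = compressed/original = 4613/51626 = 0.089354
savings = 1 - ratio = 1 - 0.089354 = 0.910646
as a percentage: 0.910646 * 100 = 91.06%

Space savings = 1 - 4613/51626 = 91.06%


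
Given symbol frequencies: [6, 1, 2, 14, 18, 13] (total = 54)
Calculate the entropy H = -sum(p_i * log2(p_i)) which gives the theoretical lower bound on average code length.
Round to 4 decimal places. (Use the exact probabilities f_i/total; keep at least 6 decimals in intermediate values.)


Per-symbol terms -p_i * log2(p_i) with p_i = f_i/54:
  p = 6/54 = 0.111111: log2(p) = -3.169925, -p*log2(p) = 0.352214
  p = 1/54 = 0.018519: log2(p) = -5.754888, -p*log2(p) = 0.106572
  p = 2/54 = 0.037037: log2(p) = -4.754888, -p*log2(p) = 0.176107
  p = 14/54 = 0.259259: log2(p) = -1.947533, -p*log2(p) = 0.504916
  p = 18/54 = 0.333333: log2(p) = -1.584963, -p*log2(p) = 0.528321
  p = 13/54 = 0.240741: log2(p) = -2.054448, -p*log2(p) = 0.494589
H = 0.352214 + 0.106572 + 0.176107 + 0.504916 + 0.528321 + 0.494589 = 2.162719

H = 2.1627 bits/symbol


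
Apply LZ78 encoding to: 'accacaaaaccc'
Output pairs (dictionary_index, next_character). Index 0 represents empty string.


LZ78 encoding steps:
Dictionary: {0: ''}
Step 1: w='' (idx 0), next='a' -> output (0, 'a'), add 'a' as idx 1
Step 2: w='' (idx 0), next='c' -> output (0, 'c'), add 'c' as idx 2
Step 3: w='c' (idx 2), next='a' -> output (2, 'a'), add 'ca' as idx 3
Step 4: w='ca' (idx 3), next='a' -> output (3, 'a'), add 'caa' as idx 4
Step 5: w='a' (idx 1), next='a' -> output (1, 'a'), add 'aa' as idx 5
Step 6: w='c' (idx 2), next='c' -> output (2, 'c'), add 'cc' as idx 6
Step 7: w='c' (idx 2), end of input -> output (2, '')


Encoded: [(0, 'a'), (0, 'c'), (2, 'a'), (3, 'a'), (1, 'a'), (2, 'c'), (2, '')]


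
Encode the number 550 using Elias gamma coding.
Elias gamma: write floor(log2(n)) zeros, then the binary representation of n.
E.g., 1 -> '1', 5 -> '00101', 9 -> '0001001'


num_bits = floor(log2(550)) + 1 = 10
leading_zeros = num_bits - 1 = 9
binary(550) = 1000100110

Elias gamma(550) = '000000000' + '1000100110' = 0000000001000100110 (19 bits)


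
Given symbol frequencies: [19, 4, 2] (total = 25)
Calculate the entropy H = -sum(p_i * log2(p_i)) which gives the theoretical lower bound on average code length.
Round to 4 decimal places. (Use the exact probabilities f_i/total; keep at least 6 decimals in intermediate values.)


Per-symbol terms -p_i * log2(p_i) with p_i = f_i/25:
  p = 19/25 = 0.760000: log2(p) = -0.395929, -p*log2(p) = 0.300906
  p = 4/25 = 0.160000: log2(p) = -2.643856, -p*log2(p) = 0.423017
  p = 2/25 = 0.080000: log2(p) = -3.643856, -p*log2(p) = 0.291508
H = 0.300906 + 0.423017 + 0.291508 = 1.015431

H = 1.0154 bits/symbol


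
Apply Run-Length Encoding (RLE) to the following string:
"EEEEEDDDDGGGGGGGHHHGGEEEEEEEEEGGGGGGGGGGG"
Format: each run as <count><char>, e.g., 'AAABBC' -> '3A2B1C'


Scanning runs left to right:
  i=0: run of 'E' x 5 -> '5E'
  i=5: run of 'D' x 4 -> '4D'
  i=9: run of 'G' x 7 -> '7G'
  i=16: run of 'H' x 3 -> '3H'
  i=19: run of 'G' x 2 -> '2G'
  i=21: run of 'E' x 9 -> '9E'
  i=30: run of 'G' x 11 -> '11G'

RLE = 5E4D7G3H2G9E11G


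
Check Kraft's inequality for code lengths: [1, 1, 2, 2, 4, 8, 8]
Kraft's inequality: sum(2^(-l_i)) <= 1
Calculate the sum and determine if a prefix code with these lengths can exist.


Sum = 2^(-1) + 2^(-1) + 2^(-2) + 2^(-2) + 2^(-4) + 2^(-8) + 2^(-8)
    = 0.5 + 0.5 + 0.25 + 0.25 + 0.0625 + 0.00390625 + 0.00390625
    = 402/256 = 1.5703125
Since 1.5703125 > 1, Kraft's inequality is NOT satisfied.
A prefix code with these lengths CANNOT exist.

Kraft sum = 1.5703125. Not satisfied.


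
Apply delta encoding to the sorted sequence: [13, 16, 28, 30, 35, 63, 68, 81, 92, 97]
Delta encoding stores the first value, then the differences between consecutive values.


First value: 13
Deltas:
  16 - 13 = 3
  28 - 16 = 12
  30 - 28 = 2
  35 - 30 = 5
  63 - 35 = 28
  68 - 63 = 5
  81 - 68 = 13
  92 - 81 = 11
  97 - 92 = 5


Delta encoded: [13, 3, 12, 2, 5, 28, 5, 13, 11, 5]


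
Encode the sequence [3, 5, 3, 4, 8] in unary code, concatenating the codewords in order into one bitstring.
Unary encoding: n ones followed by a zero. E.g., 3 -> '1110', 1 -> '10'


Encode each number as n ones followed by a terminating 0:
  3 -> 1110 (4 bits)
  5 -> 111110 (6 bits)
  3 -> 1110 (4 bits)
  4 -> 11110 (5 bits)
  8 -> 111111110 (9 bits)
Total length = 4 + 6 + 4 + 5 + 9 = 28 bits.

Unary([3, 5, 3, 4, 8]) = 1110111110111011110111111110 (28 bits)


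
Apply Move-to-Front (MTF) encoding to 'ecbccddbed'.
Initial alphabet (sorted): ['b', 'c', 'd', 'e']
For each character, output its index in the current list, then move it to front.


MTF encoding:
'e': index 3 in ['b', 'c', 'd', 'e'] -> ['e', 'b', 'c', 'd']
'c': index 2 in ['e', 'b', 'c', 'd'] -> ['c', 'e', 'b', 'd']
'b': index 2 in ['c', 'e', 'b', 'd'] -> ['b', 'c', 'e', 'd']
'c': index 1 in ['b', 'c', 'e', 'd'] -> ['c', 'b', 'e', 'd']
'c': index 0 in ['c', 'b', 'e', 'd'] -> ['c', 'b', 'e', 'd']
'd': index 3 in ['c', 'b', 'e', 'd'] -> ['d', 'c', 'b', 'e']
'd': index 0 in ['d', 'c', 'b', 'e'] -> ['d', 'c', 'b', 'e']
'b': index 2 in ['d', 'c', 'b', 'e'] -> ['b', 'd', 'c', 'e']
'e': index 3 in ['b', 'd', 'c', 'e'] -> ['e', 'b', 'd', 'c']
'd': index 2 in ['e', 'b', 'd', 'c'] -> ['d', 'e', 'b', 'c']


Output: [3, 2, 2, 1, 0, 3, 0, 2, 3, 2]


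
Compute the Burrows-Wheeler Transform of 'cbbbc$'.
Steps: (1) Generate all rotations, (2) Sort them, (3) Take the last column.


Rotations (sorted):
  0: $cbbbc -> last char: c
  1: bbbc$c -> last char: c
  2: bbc$cb -> last char: b
  3: bc$cbb -> last char: b
  4: c$cbbb -> last char: b
  5: cbbbc$ -> last char: $


BWT = ccbbb$


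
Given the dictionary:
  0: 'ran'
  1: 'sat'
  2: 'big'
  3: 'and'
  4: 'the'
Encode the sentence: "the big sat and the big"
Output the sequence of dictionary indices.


Look up each word in the dictionary:
  'the' -> 4
  'big' -> 2
  'sat' -> 1
  'and' -> 3
  'the' -> 4
  'big' -> 2

Encoded: [4, 2, 1, 3, 4, 2]


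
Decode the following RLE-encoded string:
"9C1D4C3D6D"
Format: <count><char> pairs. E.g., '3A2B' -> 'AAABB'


Expanding each <count><char> pair:
  9C -> 'CCCCCCCCC'
  1D -> 'D'
  4C -> 'CCCC'
  3D -> 'DDD'
  6D -> 'DDDDDD'

Decoded = CCCCCCCCCDCCCCDDDDDDDDD


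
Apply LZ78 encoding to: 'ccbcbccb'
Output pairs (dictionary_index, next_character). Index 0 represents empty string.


LZ78 encoding steps:
Dictionary: {0: ''}
Step 1: w='' (idx 0), next='c' -> output (0, 'c'), add 'c' as idx 1
Step 2: w='c' (idx 1), next='b' -> output (1, 'b'), add 'cb' as idx 2
Step 3: w='cb' (idx 2), next='c' -> output (2, 'c'), add 'cbc' as idx 3
Step 4: w='cb' (idx 2), end of input -> output (2, '')


Encoded: [(0, 'c'), (1, 'b'), (2, 'c'), (2, '')]


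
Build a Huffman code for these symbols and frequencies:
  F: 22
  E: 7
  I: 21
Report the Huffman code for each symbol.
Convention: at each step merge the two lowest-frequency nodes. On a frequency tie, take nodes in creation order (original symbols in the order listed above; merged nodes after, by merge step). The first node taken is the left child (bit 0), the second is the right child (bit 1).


Huffman tree construction:
Step 1: Merge E(7) + I(21) = 28
Step 2: Merge F(22) + (E+I)(28) = 50
Read each symbol's code off the tree from the root (left child = 0, right child = 1).

Codes:
  F: 0 (length 1)
  E: 10 (length 2)
  I: 11 (length 2)
Average code length: 78/50 = 1.5600 bits/symbol


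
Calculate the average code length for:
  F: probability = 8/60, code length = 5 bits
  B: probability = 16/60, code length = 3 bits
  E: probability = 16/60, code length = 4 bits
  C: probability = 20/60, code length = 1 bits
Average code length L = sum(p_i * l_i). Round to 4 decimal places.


Weighted contributions p_i * l_i:
  F: (8/60) * 5 = 40/60
  B: (16/60) * 3 = 48/60
  E: (16/60) * 4 = 64/60
  C: (20/60) * 1 = 20/60
Sum = (40 + 48 + 64 + 20)/60 = 172/60

L = 172/60 = 2.8667 bits/symbol


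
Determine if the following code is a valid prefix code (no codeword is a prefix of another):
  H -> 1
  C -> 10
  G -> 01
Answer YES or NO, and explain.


Checking each pair (does one codeword prefix another?):
  H='1' vs C='10': prefix -- VIOLATION

NO -- this is NOT a valid prefix code. H (1) is a prefix of C (10).


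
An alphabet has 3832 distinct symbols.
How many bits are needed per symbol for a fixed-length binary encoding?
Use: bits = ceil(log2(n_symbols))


log2(3832) = 11.9039
Bracket: 2^11 = 2048 < 3832 <= 2^12 = 4096
So ceil(log2(3832)) = 12

bits = ceil(log2(3832)) = ceil(11.9039) = 12 bits


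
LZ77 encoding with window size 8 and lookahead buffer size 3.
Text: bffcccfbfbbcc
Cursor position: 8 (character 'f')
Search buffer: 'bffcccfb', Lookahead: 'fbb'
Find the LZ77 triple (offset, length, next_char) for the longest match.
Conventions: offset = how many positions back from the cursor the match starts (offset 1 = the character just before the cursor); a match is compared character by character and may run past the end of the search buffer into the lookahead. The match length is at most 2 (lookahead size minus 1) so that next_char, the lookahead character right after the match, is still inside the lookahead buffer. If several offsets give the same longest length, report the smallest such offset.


Try each offset into the search buffer:
  offset=1 (pos 7, char 'b'): match length 0
  offset=2 (pos 6, char 'f'): match length 2
  offset=3 (pos 5, char 'c'): match length 0
  offset=4 (pos 4, char 'c'): match length 0
  offset=5 (pos 3, char 'c'): match length 0
  offset=6 (pos 2, char 'f'): match length 1
  offset=7 (pos 1, char 'f'): match length 1
  offset=8 (pos 0, char 'b'): match length 0
Longest match has length 2 at offset 2.
next_char = character at position 8 + 2 = 10 -> 'b'

Best match: offset=2, length=2 (matching 'fb' starting at position 6)
LZ77 triple: (2, 2, 'b')


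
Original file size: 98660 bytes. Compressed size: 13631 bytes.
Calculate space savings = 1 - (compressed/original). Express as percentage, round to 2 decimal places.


ratio = compressed/original = 13631/98660 = 0.138161
savings = 1 - ratio = 1 - 0.138161 = 0.861839
as a percentage: 0.861839 * 100 = 86.18%

Space savings = 1 - 13631/98660 = 86.18%


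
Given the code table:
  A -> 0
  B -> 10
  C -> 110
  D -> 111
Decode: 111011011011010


Decoding:
111 -> D
0 -> A
110 -> C
110 -> C
110 -> C
10 -> B


Result: DACCCB


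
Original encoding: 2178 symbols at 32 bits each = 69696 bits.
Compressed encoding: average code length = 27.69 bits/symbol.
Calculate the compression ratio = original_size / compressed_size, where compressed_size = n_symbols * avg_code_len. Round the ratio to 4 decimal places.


original_size = n_symbols * orig_bits = 2178 * 32 = 69696 bits
compressed_size = n_symbols * avg_code_len = 2178 * 27.69 = 60308.82 bits
ratio = original_size / compressed_size = 69696 / 60308.82 = 1.1557

Compression ratio = 1.1557


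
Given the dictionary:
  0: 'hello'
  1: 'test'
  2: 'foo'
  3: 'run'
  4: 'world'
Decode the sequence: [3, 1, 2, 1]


Look up each index in the dictionary:
  3 -> 'run'
  1 -> 'test'
  2 -> 'foo'
  1 -> 'test'

Decoded: "run test foo test"


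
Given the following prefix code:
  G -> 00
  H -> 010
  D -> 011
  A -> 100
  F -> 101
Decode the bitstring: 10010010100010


Decoding step by step:
Bits 100 -> A
Bits 100 -> A
Bits 101 -> F
Bits 00 -> G
Bits 010 -> H


Decoded message: AAFGH


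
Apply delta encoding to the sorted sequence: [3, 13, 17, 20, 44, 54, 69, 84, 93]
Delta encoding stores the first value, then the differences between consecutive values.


First value: 3
Deltas:
  13 - 3 = 10
  17 - 13 = 4
  20 - 17 = 3
  44 - 20 = 24
  54 - 44 = 10
  69 - 54 = 15
  84 - 69 = 15
  93 - 84 = 9


Delta encoded: [3, 10, 4, 3, 24, 10, 15, 15, 9]


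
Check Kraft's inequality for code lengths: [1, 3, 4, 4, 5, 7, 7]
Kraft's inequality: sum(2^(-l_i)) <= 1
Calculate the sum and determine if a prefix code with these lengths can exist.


Sum = 2^(-1) + 2^(-3) + 2^(-4) + 2^(-4) + 2^(-5) + 2^(-7) + 2^(-7)
    = 0.5 + 0.125 + 0.0625 + 0.0625 + 0.03125 + 0.0078125 + 0.0078125
    = 102/128 = 0.796875
Since 0.796875 <= 1, Kraft's inequality IS satisfied.
A prefix code with these lengths CAN exist.

Kraft sum = 0.796875. Satisfied.


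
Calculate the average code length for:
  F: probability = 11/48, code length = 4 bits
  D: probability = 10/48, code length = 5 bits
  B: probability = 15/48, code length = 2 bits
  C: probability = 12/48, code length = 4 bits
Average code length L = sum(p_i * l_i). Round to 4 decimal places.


Weighted contributions p_i * l_i:
  F: (11/48) * 4 = 44/48
  D: (10/48) * 5 = 50/48
  B: (15/48) * 2 = 30/48
  C: (12/48) * 4 = 48/48
Sum = (44 + 50 + 30 + 48)/48 = 172/48

L = 172/48 = 3.5833 bits/symbol


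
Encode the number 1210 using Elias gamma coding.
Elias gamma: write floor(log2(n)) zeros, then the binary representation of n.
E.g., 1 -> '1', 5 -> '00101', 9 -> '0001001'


num_bits = floor(log2(1210)) + 1 = 11
leading_zeros = num_bits - 1 = 10
binary(1210) = 10010111010

Elias gamma(1210) = '0000000000' + '10010111010' = 000000000010010111010 (21 bits)


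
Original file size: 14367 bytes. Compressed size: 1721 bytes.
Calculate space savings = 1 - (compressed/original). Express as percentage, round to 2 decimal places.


ratio = compressed/original = 1721/14367 = 0.119788
savings = 1 - ratio = 1 - 0.119788 = 0.880212
as a percentage: 0.880212 * 100 = 88.02%

Space savings = 1 - 1721/14367 = 88.02%


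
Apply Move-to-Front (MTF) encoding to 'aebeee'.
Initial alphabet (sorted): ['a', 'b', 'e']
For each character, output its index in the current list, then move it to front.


MTF encoding:
'a': index 0 in ['a', 'b', 'e'] -> ['a', 'b', 'e']
'e': index 2 in ['a', 'b', 'e'] -> ['e', 'a', 'b']
'b': index 2 in ['e', 'a', 'b'] -> ['b', 'e', 'a']
'e': index 1 in ['b', 'e', 'a'] -> ['e', 'b', 'a']
'e': index 0 in ['e', 'b', 'a'] -> ['e', 'b', 'a']
'e': index 0 in ['e', 'b', 'a'] -> ['e', 'b', 'a']


Output: [0, 2, 2, 1, 0, 0]


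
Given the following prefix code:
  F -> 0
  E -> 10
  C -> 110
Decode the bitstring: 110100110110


Decoding step by step:
Bits 110 -> C
Bits 10 -> E
Bits 0 -> F
Bits 110 -> C
Bits 110 -> C


Decoded message: CEFCC


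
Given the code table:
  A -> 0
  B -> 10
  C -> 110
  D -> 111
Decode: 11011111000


Decoding:
110 -> C
111 -> D
110 -> C
0 -> A
0 -> A


Result: CDCAA


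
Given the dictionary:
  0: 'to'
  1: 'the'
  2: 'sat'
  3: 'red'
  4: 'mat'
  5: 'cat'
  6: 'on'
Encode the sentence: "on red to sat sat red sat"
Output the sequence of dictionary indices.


Look up each word in the dictionary:
  'on' -> 6
  'red' -> 3
  'to' -> 0
  'sat' -> 2
  'sat' -> 2
  'red' -> 3
  'sat' -> 2

Encoded: [6, 3, 0, 2, 2, 3, 2]


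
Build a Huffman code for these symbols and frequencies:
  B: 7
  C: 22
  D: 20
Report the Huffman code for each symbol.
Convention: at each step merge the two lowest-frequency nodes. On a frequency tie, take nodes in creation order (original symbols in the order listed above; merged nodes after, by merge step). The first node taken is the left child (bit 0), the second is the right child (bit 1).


Huffman tree construction:
Step 1: Merge B(7) + D(20) = 27
Step 2: Merge C(22) + (B+D)(27) = 49
Read each symbol's code off the tree from the root (left child = 0, right child = 1).

Codes:
  B: 10 (length 2)
  C: 0 (length 1)
  D: 11 (length 2)
Average code length: 76/49 = 1.5510 bits/symbol


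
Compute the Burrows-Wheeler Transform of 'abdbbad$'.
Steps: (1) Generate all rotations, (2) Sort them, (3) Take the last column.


Rotations (sorted):
  0: $abdbbad -> last char: d
  1: abdbbad$ -> last char: $
  2: ad$abdbb -> last char: b
  3: bad$abdb -> last char: b
  4: bbad$abd -> last char: d
  5: bdbbad$a -> last char: a
  6: d$abdbba -> last char: a
  7: dbbad$ab -> last char: b


BWT = d$bbdaab


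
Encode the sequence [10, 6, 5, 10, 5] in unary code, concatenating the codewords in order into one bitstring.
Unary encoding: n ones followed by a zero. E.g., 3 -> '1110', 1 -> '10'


Encode each number as n ones followed by a terminating 0:
  10 -> 11111111110 (11 bits)
  6 -> 1111110 (7 bits)
  5 -> 111110 (6 bits)
  10 -> 11111111110 (11 bits)
  5 -> 111110 (6 bits)
Total length = 11 + 7 + 6 + 11 + 6 = 41 bits.

Unary([10, 6, 5, 10, 5]) = 11111111110111111011111011111111110111110 (41 bits)


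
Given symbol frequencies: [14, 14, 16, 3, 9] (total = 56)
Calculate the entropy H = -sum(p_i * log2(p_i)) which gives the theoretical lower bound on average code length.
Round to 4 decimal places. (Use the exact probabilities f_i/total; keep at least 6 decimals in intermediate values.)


Per-symbol terms -p_i * log2(p_i) with p_i = f_i/56:
  p = 14/56 = 0.250000: log2(p) = -2.000000, -p*log2(p) = 0.500000
  p = 14/56 = 0.250000: log2(p) = -2.000000, -p*log2(p) = 0.500000
  p = 16/56 = 0.285714: log2(p) = -1.807355, -p*log2(p) = 0.516387
  p = 3/56 = 0.053571: log2(p) = -4.222392, -p*log2(p) = 0.226200
  p = 9/56 = 0.160714: log2(p) = -2.637430, -p*log2(p) = 0.423873
H = 0.500000 + 0.500000 + 0.516387 + 0.226200 + 0.423873 = 2.166460

H = 2.1665 bits/symbol


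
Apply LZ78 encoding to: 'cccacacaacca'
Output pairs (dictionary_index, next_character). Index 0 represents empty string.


LZ78 encoding steps:
Dictionary: {0: ''}
Step 1: w='' (idx 0), next='c' -> output (0, 'c'), add 'c' as idx 1
Step 2: w='c' (idx 1), next='c' -> output (1, 'c'), add 'cc' as idx 2
Step 3: w='' (idx 0), next='a' -> output (0, 'a'), add 'a' as idx 3
Step 4: w='c' (idx 1), next='a' -> output (1, 'a'), add 'ca' as idx 4
Step 5: w='ca' (idx 4), next='a' -> output (4, 'a'), add 'caa' as idx 5
Step 6: w='cc' (idx 2), next='a' -> output (2, 'a'), add 'cca' as idx 6


Encoded: [(0, 'c'), (1, 'c'), (0, 'a'), (1, 'a'), (4, 'a'), (2, 'a')]


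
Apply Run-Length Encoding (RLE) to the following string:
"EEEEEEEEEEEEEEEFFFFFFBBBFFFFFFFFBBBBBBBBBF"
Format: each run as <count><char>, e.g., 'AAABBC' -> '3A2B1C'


Scanning runs left to right:
  i=0: run of 'E' x 15 -> '15E'
  i=15: run of 'F' x 6 -> '6F'
  i=21: run of 'B' x 3 -> '3B'
  i=24: run of 'F' x 8 -> '8F'
  i=32: run of 'B' x 9 -> '9B'
  i=41: run of 'F' x 1 -> '1F'

RLE = 15E6F3B8F9B1F


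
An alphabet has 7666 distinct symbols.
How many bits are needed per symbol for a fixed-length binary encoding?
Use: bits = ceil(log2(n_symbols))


log2(7666) = 12.9043
Bracket: 2^12 = 4096 < 7666 <= 2^13 = 8192
So ceil(log2(7666)) = 13

bits = ceil(log2(7666)) = ceil(12.9043) = 13 bits


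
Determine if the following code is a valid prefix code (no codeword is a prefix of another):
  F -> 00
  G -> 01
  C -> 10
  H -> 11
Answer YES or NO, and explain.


Checking each pair (does one codeword prefix another?):
  F='00' vs G='01': no prefix
  F='00' vs C='10': no prefix
  F='00' vs H='11': no prefix
  G='01' vs F='00': no prefix
  G='01' vs C='10': no prefix
  G='01' vs H='11': no prefix
  C='10' vs F='00': no prefix
  C='10' vs G='01': no prefix
  C='10' vs H='11': no prefix
  H='11' vs F='00': no prefix
  H='11' vs G='01': no prefix
  H='11' vs C='10': no prefix
No violation found over all pairs.

YES -- this is a valid prefix code. No codeword is a prefix of any other codeword.


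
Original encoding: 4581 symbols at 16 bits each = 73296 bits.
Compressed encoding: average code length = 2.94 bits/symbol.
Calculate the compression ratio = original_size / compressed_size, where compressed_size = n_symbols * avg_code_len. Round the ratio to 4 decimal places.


original_size = n_symbols * orig_bits = 4581 * 16 = 73296 bits
compressed_size = n_symbols * avg_code_len = 4581 * 2.94 = 13468.14 bits
ratio = original_size / compressed_size = 73296 / 13468.14 = 5.4422

Compression ratio = 5.4422


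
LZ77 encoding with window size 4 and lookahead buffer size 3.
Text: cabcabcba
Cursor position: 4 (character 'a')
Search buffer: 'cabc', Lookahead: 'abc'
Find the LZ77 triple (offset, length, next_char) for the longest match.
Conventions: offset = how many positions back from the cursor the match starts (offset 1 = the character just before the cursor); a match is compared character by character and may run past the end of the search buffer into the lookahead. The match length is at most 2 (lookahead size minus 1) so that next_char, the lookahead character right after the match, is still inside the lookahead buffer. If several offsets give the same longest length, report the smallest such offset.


Try each offset into the search buffer:
  offset=1 (pos 3, char 'c'): match length 0
  offset=2 (pos 2, char 'b'): match length 0
  offset=3 (pos 1, char 'a'): match length 2
  offset=4 (pos 0, char 'c'): match length 0
Longest match has length 2 at offset 3.
next_char = character at position 4 + 2 = 6 -> 'c'

Best match: offset=3, length=2 (matching 'ab' starting at position 1)
LZ77 triple: (3, 2, 'c')


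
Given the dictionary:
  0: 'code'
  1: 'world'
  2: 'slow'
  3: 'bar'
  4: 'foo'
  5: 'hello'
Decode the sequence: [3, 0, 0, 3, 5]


Look up each index in the dictionary:
  3 -> 'bar'
  0 -> 'code'
  0 -> 'code'
  3 -> 'bar'
  5 -> 'hello'

Decoded: "bar code code bar hello"


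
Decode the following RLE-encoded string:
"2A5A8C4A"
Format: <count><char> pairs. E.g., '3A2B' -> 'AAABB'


Expanding each <count><char> pair:
  2A -> 'AA'
  5A -> 'AAAAA'
  8C -> 'CCCCCCCC'
  4A -> 'AAAA'

Decoded = AAAAAAACCCCCCCCAAAA


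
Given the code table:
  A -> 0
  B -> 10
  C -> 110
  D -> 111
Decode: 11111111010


Decoding:
111 -> D
111 -> D
110 -> C
10 -> B


Result: DDCB


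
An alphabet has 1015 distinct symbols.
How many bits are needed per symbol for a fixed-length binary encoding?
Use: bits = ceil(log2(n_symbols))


log2(1015) = 9.9873
Bracket: 2^9 = 512 < 1015 <= 2^10 = 1024
So ceil(log2(1015)) = 10

bits = ceil(log2(1015)) = ceil(9.9873) = 10 bits


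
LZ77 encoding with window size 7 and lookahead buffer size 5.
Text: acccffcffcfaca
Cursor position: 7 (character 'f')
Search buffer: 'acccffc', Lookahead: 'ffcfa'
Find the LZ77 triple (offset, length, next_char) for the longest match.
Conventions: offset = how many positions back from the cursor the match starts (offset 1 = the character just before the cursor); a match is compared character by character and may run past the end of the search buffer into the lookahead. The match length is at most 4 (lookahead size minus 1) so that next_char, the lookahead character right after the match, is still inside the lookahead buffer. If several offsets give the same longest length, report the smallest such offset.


Try each offset into the search buffer:
  offset=1 (pos 6, char 'c'): match length 0
  offset=2 (pos 5, char 'f'): match length 1
  offset=3 (pos 4, char 'f'): match length 4
  offset=4 (pos 3, char 'c'): match length 0
  offset=5 (pos 2, char 'c'): match length 0
  offset=6 (pos 1, char 'c'): match length 0
  offset=7 (pos 0, char 'a'): match length 0
Longest match has length 4 at offset 3.
next_char = character at position 7 + 4 = 11 -> 'a'

Best match: offset=3, length=4 (matching 'ffcf' starting at position 4)
LZ77 triple: (3, 4, 'a')


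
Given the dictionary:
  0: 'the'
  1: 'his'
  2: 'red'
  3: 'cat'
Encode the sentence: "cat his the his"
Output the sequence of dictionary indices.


Look up each word in the dictionary:
  'cat' -> 3
  'his' -> 1
  'the' -> 0
  'his' -> 1

Encoded: [3, 1, 0, 1]


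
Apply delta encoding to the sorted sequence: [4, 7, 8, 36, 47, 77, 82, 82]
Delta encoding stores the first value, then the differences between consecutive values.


First value: 4
Deltas:
  7 - 4 = 3
  8 - 7 = 1
  36 - 8 = 28
  47 - 36 = 11
  77 - 47 = 30
  82 - 77 = 5
  82 - 82 = 0


Delta encoded: [4, 3, 1, 28, 11, 30, 5, 0]


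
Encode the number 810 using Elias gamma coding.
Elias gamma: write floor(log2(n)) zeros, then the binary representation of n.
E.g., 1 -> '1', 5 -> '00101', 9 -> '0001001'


num_bits = floor(log2(810)) + 1 = 10
leading_zeros = num_bits - 1 = 9
binary(810) = 1100101010

Elias gamma(810) = '000000000' + '1100101010' = 0000000001100101010 (19 bits)


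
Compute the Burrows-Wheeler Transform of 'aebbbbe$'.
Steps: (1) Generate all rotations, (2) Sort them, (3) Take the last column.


Rotations (sorted):
  0: $aebbbbe -> last char: e
  1: aebbbbe$ -> last char: $
  2: bbbbe$ae -> last char: e
  3: bbbe$aeb -> last char: b
  4: bbe$aebb -> last char: b
  5: be$aebbb -> last char: b
  6: e$aebbbb -> last char: b
  7: ebbbbe$a -> last char: a


BWT = e$ebbbba


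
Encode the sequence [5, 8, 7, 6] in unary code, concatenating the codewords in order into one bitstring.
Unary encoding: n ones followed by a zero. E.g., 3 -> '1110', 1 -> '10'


Encode each number as n ones followed by a terminating 0:
  5 -> 111110 (6 bits)
  8 -> 111111110 (9 bits)
  7 -> 11111110 (8 bits)
  6 -> 1111110 (7 bits)
Total length = 6 + 9 + 8 + 7 = 30 bits.

Unary([5, 8, 7, 6]) = 111110111111110111111101111110 (30 bits)


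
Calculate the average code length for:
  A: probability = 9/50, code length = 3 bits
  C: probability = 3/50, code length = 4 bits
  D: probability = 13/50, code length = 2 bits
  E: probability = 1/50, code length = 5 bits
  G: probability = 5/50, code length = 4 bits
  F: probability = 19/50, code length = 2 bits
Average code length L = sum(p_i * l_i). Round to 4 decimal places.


Weighted contributions p_i * l_i:
  A: (9/50) * 3 = 27/50
  C: (3/50) * 4 = 12/50
  D: (13/50) * 2 = 26/50
  E: (1/50) * 5 = 5/50
  G: (5/50) * 4 = 20/50
  F: (19/50) * 2 = 38/50
Sum = (27 + 12 + 26 + 5 + 20 + 38)/50 = 128/50

L = 128/50 = 2.5600 bits/symbol


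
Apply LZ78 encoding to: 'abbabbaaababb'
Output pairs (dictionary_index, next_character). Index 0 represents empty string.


LZ78 encoding steps:
Dictionary: {0: ''}
Step 1: w='' (idx 0), next='a' -> output (0, 'a'), add 'a' as idx 1
Step 2: w='' (idx 0), next='b' -> output (0, 'b'), add 'b' as idx 2
Step 3: w='b' (idx 2), next='a' -> output (2, 'a'), add 'ba' as idx 3
Step 4: w='b' (idx 2), next='b' -> output (2, 'b'), add 'bb' as idx 4
Step 5: w='a' (idx 1), next='a' -> output (1, 'a'), add 'aa' as idx 5
Step 6: w='a' (idx 1), next='b' -> output (1, 'b'), add 'ab' as idx 6
Step 7: w='ab' (idx 6), next='b' -> output (6, 'b'), add 'abb' as idx 7


Encoded: [(0, 'a'), (0, 'b'), (2, 'a'), (2, 'b'), (1, 'a'), (1, 'b'), (6, 'b')]


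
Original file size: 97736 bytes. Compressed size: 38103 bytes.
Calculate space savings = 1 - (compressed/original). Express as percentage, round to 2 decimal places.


ratio = compressed/original = 38103/97736 = 0.389856
savings = 1 - ratio = 1 - 0.389856 = 0.610144
as a percentage: 0.610144 * 100 = 61.01%

Space savings = 1 - 38103/97736 = 61.01%


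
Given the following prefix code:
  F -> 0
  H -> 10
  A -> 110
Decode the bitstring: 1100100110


Decoding step by step:
Bits 110 -> A
Bits 0 -> F
Bits 10 -> H
Bits 0 -> F
Bits 110 -> A


Decoded message: AFHFA


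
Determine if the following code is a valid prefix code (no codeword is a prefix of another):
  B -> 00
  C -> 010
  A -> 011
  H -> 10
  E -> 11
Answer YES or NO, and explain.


Checking each pair (does one codeword prefix another?):
  B='00' vs C='010': no prefix
  B='00' vs A='011': no prefix
  B='00' vs H='10': no prefix
  B='00' vs E='11': no prefix
  C='010' vs B='00': no prefix
  C='010' vs A='011': no prefix
  C='010' vs H='10': no prefix
  C='010' vs E='11': no prefix
  A='011' vs B='00': no prefix
  A='011' vs C='010': no prefix
  A='011' vs H='10': no prefix
  A='011' vs E='11': no prefix
  H='10' vs B='00': no prefix
  H='10' vs C='010': no prefix
  H='10' vs A='011': no prefix
  H='10' vs E='11': no prefix
  E='11' vs B='00': no prefix
  E='11' vs C='010': no prefix
  E='11' vs A='011': no prefix
  E='11' vs H='10': no prefix
No violation found over all pairs.

YES -- this is a valid prefix code. No codeword is a prefix of any other codeword.


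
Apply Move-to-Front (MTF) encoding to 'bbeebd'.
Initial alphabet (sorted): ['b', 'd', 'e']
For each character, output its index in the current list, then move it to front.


MTF encoding:
'b': index 0 in ['b', 'd', 'e'] -> ['b', 'd', 'e']
'b': index 0 in ['b', 'd', 'e'] -> ['b', 'd', 'e']
'e': index 2 in ['b', 'd', 'e'] -> ['e', 'b', 'd']
'e': index 0 in ['e', 'b', 'd'] -> ['e', 'b', 'd']
'b': index 1 in ['e', 'b', 'd'] -> ['b', 'e', 'd']
'd': index 2 in ['b', 'e', 'd'] -> ['d', 'b', 'e']


Output: [0, 0, 2, 0, 1, 2]


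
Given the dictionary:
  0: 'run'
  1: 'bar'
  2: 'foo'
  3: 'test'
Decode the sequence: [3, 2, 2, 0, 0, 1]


Look up each index in the dictionary:
  3 -> 'test'
  2 -> 'foo'
  2 -> 'foo'
  0 -> 'run'
  0 -> 'run'
  1 -> 'bar'

Decoded: "test foo foo run run bar"


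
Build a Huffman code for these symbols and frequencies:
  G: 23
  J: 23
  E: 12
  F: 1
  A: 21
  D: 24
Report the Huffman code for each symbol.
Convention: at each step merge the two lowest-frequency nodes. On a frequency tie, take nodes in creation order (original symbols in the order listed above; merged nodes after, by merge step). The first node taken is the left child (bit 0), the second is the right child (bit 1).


Huffman tree construction:
Step 1: Merge F(1) + E(12) = 13
Step 2: Merge (F+E)(13) + A(21) = 34
Step 3: Merge G(23) + J(23) = 46
Step 4: Merge D(24) + ((F+E)+A)(34) = 58
Step 5: Merge (G+J)(46) + (D+((F+E)+A))(58) = 104
Read each symbol's code off the tree from the root (left child = 0, right child = 1).

Codes:
  G: 00 (length 2)
  J: 01 (length 2)
  E: 1101 (length 4)
  F: 1100 (length 4)
  A: 111 (length 3)
  D: 10 (length 2)
Average code length: 255/104 = 2.4519 bits/symbol


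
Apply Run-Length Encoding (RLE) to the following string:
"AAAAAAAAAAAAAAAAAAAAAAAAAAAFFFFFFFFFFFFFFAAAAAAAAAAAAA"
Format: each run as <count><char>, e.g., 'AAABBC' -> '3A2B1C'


Scanning runs left to right:
  i=0: run of 'A' x 27 -> '27A'
  i=27: run of 'F' x 14 -> '14F'
  i=41: run of 'A' x 13 -> '13A'

RLE = 27A14F13A


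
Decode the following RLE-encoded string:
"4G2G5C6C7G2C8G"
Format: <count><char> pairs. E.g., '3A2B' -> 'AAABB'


Expanding each <count><char> pair:
  4G -> 'GGGG'
  2G -> 'GG'
  5C -> 'CCCCC'
  6C -> 'CCCCCC'
  7G -> 'GGGGGGG'
  2C -> 'CC'
  8G -> 'GGGGGGGG'

Decoded = GGGGGGCCCCCCCCCCCGGGGGGGCCGGGGGGGG


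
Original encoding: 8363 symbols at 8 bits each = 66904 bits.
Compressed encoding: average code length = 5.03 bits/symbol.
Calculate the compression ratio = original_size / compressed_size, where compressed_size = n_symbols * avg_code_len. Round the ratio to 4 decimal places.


original_size = n_symbols * orig_bits = 8363 * 8 = 66904 bits
compressed_size = n_symbols * avg_code_len = 8363 * 5.03 = 42065.89 bits
ratio = original_size / compressed_size = 66904 / 42065.89 = 1.5905

Compression ratio = 1.5905


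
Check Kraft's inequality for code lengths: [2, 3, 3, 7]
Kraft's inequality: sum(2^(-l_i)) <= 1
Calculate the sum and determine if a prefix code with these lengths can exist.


Sum = 2^(-2) + 2^(-3) + 2^(-3) + 2^(-7)
    = 0.25 + 0.125 + 0.125 + 0.0078125
    = 65/128 = 0.5078125
Since 0.5078125 <= 1, Kraft's inequality IS satisfied.
A prefix code with these lengths CAN exist.

Kraft sum = 0.5078125. Satisfied.
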